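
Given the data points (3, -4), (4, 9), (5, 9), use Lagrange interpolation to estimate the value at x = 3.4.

Lagrange interpolation formula:
P(x) = Σ yᵢ × Lᵢ(x)
where Lᵢ(x) = Π_{j≠i} (x - xⱼ)/(xᵢ - xⱼ)

L_0(3.4) = (3.4 - 4)/(3 - 4) × (3.4 - 5)/(3 - 5) = 0.480000
L_1(3.4) = (3.4 - 3)/(4 - 3) × (3.4 - 5)/(4 - 5) = 0.640000
L_2(3.4) = (3.4 - 3)/(5 - 3) × (3.4 - 4)/(5 - 4) = -0.120000

P(3.4) = (-4)×L_0(3.4) + 9×L_1(3.4) + 9×L_2(3.4)
P(3.4) = 2.760000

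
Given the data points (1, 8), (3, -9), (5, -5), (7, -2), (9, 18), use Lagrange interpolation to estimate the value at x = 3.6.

Lagrange interpolation formula:
P(x) = Σ yᵢ × Lᵢ(x)
where Lᵢ(x) = Π_{j≠i} (x - xⱼ)/(xᵢ - xⱼ)

L_0(3.6) = (3.6 - 3)/(1 - 3) × (3.6 - 5)/(1 - 5) × (3.6 - 7)/(1 - 7) × (3.6 - 9)/(1 - 9) = -0.040163
L_1(3.6) = (3.6 - 1)/(3 - 1) × (3.6 - 5)/(3 - 5) × (3.6 - 7)/(3 - 7) × (3.6 - 9)/(3 - 9) = 0.696150
L_2(3.6) = (3.6 - 1)/(5 - 1) × (3.6 - 3)/(5 - 3) × (3.6 - 7)/(5 - 7) × (3.6 - 9)/(5 - 9) = 0.447525
L_3(3.6) = (3.6 - 1)/(7 - 1) × (3.6 - 3)/(7 - 3) × (3.6 - 5)/(7 - 5) × (3.6 - 9)/(7 - 9) = -0.122850
L_4(3.6) = (3.6 - 1)/(9 - 1) × (3.6 - 3)/(9 - 3) × (3.6 - 5)/(9 - 5) × (3.6 - 7)/(9 - 7) = 0.019338

P(3.6) = 8×L_0(3.6) + (-9)×L_1(3.6) + (-5)×L_2(3.6) + (-2)×L_3(3.6) + 18×L_4(3.6)
P(3.6) = -8.230500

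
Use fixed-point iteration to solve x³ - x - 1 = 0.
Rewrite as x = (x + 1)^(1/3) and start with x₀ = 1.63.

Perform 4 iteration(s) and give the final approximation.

Equation: x³ - x - 1 = 0
Fixed-point form: x = (x + 1)^(1/3)
x₀ = 1.63

x_1 = g(1.630000) = 1.380337
x_2 = g(1.380337) = 1.335200
x_3 = g(1.335200) = 1.326706
x_4 = g(1.326706) = 1.325095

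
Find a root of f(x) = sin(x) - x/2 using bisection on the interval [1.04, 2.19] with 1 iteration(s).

f(x) = sin(x) - x/2
Initial interval: [1.04, 2.19]

Iteration 1:
  c_1 = (1.040000 + 2.190000)/2 = 1.615000
  f(c_1) = f(1.615000) = 0.191523
  f(a) × f(c) ≥ 0, new interval: [1.615000, 2.190000]

After 1 iteration(s), the approximation is c_1 = 1.615000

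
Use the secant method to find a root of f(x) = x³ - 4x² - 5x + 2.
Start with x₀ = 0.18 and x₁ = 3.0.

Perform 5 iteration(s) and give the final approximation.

f(x) = x³ - 4x² - 5x + 2
x₀ = 0.18, x₁ = 3.0

Secant formula: x_{n+1} = x_n - f(x_n)(x_n - x_{n-1})/(f(x_n) - f(x_{n-1}))

Iteration 1:
  f(0.180000) = 0.976232
  f(3.000000) = -22.000000
  x_2 = 3.000000 - (-22.000000)×(3.000000 - 0.180000)/(-22.000000 - 0.976232)
       = 0.299818
Iteration 2:
  f(3.000000) = -22.000000
  f(0.299818) = 0.168295
  x_3 = 0.299818 - 0.168295×(0.299818 - 3.000000)/(0.168295 - (-22.000000))
       = 0.320317
Iteration 3:
  f(0.299818) = 0.168295
  f(0.320317) = 0.020866
  x_4 = 0.320317 - 0.020866×(0.320317 - 0.299818)/(0.020866 - 0.168295)
       = 0.323219
Iteration 4:
  f(0.320317) = 0.020866
  f(0.323219) = -0.000208
  x_5 = 0.323219 - (-0.000208)×(0.323219 - 0.320317)/(-0.000208 - 0.020866)
       = 0.323190
Iteration 5:
  f(0.323219) = -0.000208
  f(0.323190) = 0.000000
  x_6 = 0.323190 - 0.000000×(0.323190 - 0.323219)/(0.000000 - (-0.000208))
       = 0.323190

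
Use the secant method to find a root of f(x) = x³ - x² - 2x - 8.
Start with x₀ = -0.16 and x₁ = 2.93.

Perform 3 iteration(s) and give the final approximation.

f(x) = x³ - x² - 2x - 8
x₀ = -0.16, x₁ = 2.93

Secant formula: x_{n+1} = x_n - f(x_n)(x_n - x_{n-1})/(f(x_n) - f(x_{n-1}))

Iteration 1:
  f(-0.160000) = -7.709696
  f(2.930000) = 2.708857
  x_2 = 2.930000 - 2.708857×(2.930000 - (-0.160000))/(2.708857 - (-7.709696))
       = 2.126590
Iteration 2:
  f(2.930000) = 2.708857
  f(2.126590) = -7.158305
  x_3 = 2.126590 - (-7.158305)×(2.126590 - 2.930000)/(-7.158305 - 2.708857)
       = 2.709438
Iteration 3:
  f(2.126590) = -7.158305
  f(2.709438) = -0.869801
  x_4 = 2.709438 - (-0.869801)×(2.709438 - 2.126590)/(-0.869801 - (-7.158305))
       = 2.790055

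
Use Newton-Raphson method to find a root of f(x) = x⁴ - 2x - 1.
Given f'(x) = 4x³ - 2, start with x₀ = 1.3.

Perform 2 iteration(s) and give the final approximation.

f(x) = x⁴ - 2x - 1
f'(x) = 4x³ - 2
x₀ = 1.3

Newton-Raphson formula: x_{n+1} = x_n - f(x_n)/f'(x_n)

Iteration 1:
  f(1.300000) = -0.743900
  f'(1.300000) = 6.788000
  x_1 = 1.300000 - (-0.743900)/6.788000 = 1.409590
Iteration 2:
  f(1.409590) = 0.128771
  f'(1.409590) = 9.203116
  x_2 = 1.409590 - 0.128771/9.203116 = 1.395598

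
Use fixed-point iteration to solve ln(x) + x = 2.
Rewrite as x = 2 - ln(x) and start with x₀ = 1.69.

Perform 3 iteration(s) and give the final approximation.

Equation: ln(x) + x = 2
Fixed-point form: x = 2 - ln(x)
x₀ = 1.69

x_1 = g(1.690000) = 1.475271
x_2 = g(1.475271) = 1.611158
x_3 = g(1.611158) = 1.523047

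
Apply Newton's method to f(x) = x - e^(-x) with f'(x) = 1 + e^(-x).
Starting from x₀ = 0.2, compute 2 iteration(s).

f(x) = x - e^(-x)
f'(x) = 1 + e^(-x)
x₀ = 0.2

Newton-Raphson formula: x_{n+1} = x_n - f(x_n)/f'(x_n)

Iteration 1:
  f(0.200000) = -0.618731
  f'(0.200000) = 1.818731
  x_1 = 0.200000 - (-0.618731)/1.818731 = 0.540199
Iteration 2:
  f(0.540199) = -0.042433
  f'(0.540199) = 1.582632
  x_2 = 0.540199 - (-0.042433)/1.582632 = 0.567011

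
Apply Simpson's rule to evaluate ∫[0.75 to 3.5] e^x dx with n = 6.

f(x) = e^x
a = 0.75, b = 3.5, n = 6
h = (b - a)/n = 0.458333

Simpson's rule: (h/3)[f(x₀) + 4f(x₁) + 2f(x₂) + ... + f(xₙ)]

x_0 = 0.7500, f(x_0) = 2.117000, coefficient = 1
x_1 = 1.2083, f(x_1) = 3.347900, coefficient = 4
x_2 = 1.6667, f(x_2) = 5.294490, coefficient = 2
x_3 = 2.1250, f(x_3) = 8.372897, coefficient = 4
x_4 = 2.5833, f(x_4) = 13.241202, coefficient = 2
x_5 = 3.0417, f(x_5) = 20.940114, coefficient = 4
x_6 = 3.5000, f(x_6) = 33.115452, coefficient = 1

I ≈ (0.458333/3) × 202.947484 = 31.005866
Exact value: 30.998452
Error: 0.007414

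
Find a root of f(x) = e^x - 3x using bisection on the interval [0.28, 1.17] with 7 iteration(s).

f(x) = e^x - 3x
Initial interval: [0.28, 1.17]

Iteration 1:
  c_1 = (0.280000 + 1.170000)/2 = 0.725000
  f(c_1) = f(0.725000) = -0.110269
  f(a) × f(c) < 0, new interval: [0.280000, 0.725000]
Iteration 2:
  c_2 = (0.280000 + 0.725000)/2 = 0.502500
  f(c_2) = f(0.502500) = 0.145348
  f(a) × f(c) ≥ 0, new interval: [0.502500, 0.725000]
Iteration 3:
  c_3 = (0.502500 + 0.725000)/2 = 0.613750
  f(c_3) = f(0.613750) = 0.006096
  f(a) × f(c) ≥ 0, new interval: [0.613750, 0.725000]
Iteration 4:
  c_4 = (0.613750 + 0.725000)/2 = 0.669375
  f(c_4) = f(0.669375) = -0.055109
  f(a) × f(c) < 0, new interval: [0.613750, 0.669375]
Iteration 5:
  c_5 = (0.613750 + 0.669375)/2 = 0.641563
  f(c_5) = f(0.641563) = -0.025241
  f(a) × f(c) < 0, new interval: [0.613750, 0.641563]
Iteration 6:
  c_6 = (0.613750 + 0.641563)/2 = 0.627656
  f(c_6) = f(0.627656) = -0.009754
  f(a) × f(c) < 0, new interval: [0.613750, 0.627656]
Iteration 7:
  c_7 = (0.613750 + 0.627656)/2 = 0.620703
  f(c_7) = f(0.620703) = -0.001874
  f(a) × f(c) < 0, new interval: [0.613750, 0.620703]

After 7 iteration(s), the approximation is c_7 = 0.620703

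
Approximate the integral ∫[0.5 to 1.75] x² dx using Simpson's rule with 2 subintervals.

f(x) = x²
a = 0.5, b = 1.75, n = 2
h = (b - a)/n = 0.625000

Simpson's rule: (h/3)[f(x₀) + 4f(x₁) + 2f(x₂) + ... + f(xₙ)]

x_0 = 0.5000, f(x_0) = 0.250000, coefficient = 1
x_1 = 1.1250, f(x_1) = 1.265625, coefficient = 4
x_2 = 1.7500, f(x_2) = 3.062500, coefficient = 1

I ≈ (0.625000/3) × 8.375000 = 1.744792
Exact value: 1.744792
Error: 0.000000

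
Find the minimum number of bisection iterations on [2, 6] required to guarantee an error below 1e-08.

We need (b-a)/2^n ≤ 1e-08
(6 - 2)/2^n ≤ 1e-08
4/2^n ≤ 1e-08
2^n ≥ 400000000
n ≥ log₂(400000000) = 28.58
n ≥ 29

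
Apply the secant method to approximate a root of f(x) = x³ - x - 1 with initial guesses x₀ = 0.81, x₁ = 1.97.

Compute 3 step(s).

f(x) = x³ - x - 1
x₀ = 0.81, x₁ = 1.97

Secant formula: x_{n+1} = x_n - f(x_n)(x_n - x_{n-1})/(f(x_n) - f(x_{n-1}))

Iteration 1:
  f(0.810000) = -1.278559
  f(1.970000) = 4.675373
  x_2 = 1.970000 - 4.675373×(1.970000 - 0.810000)/(4.675373 - (-1.278559))
       = 1.059101
Iteration 2:
  f(1.970000) = 4.675373
  f(1.059101) = -0.871114
  x_3 = 1.059101 - (-0.871114)×(1.059101 - 1.970000)/(-0.871114 - 4.675373)
       = 1.202164
Iteration 3:
  f(1.059101) = -0.871114
  f(1.202164) = -0.464800
  x_4 = 1.202164 - (-0.464800)×(1.202164 - 1.059101)/(-0.464800 - (-0.871114))
       = 1.365820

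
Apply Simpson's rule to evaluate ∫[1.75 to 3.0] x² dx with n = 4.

f(x) = x²
a = 1.75, b = 3.0, n = 4
h = (b - a)/n = 0.312500

Simpson's rule: (h/3)[f(x₀) + 4f(x₁) + 2f(x₂) + ... + f(xₙ)]

x_0 = 1.7500, f(x_0) = 3.062500, coefficient = 1
x_1 = 2.0625, f(x_1) = 4.253906, coefficient = 4
x_2 = 2.3750, f(x_2) = 5.640625, coefficient = 2
x_3 = 2.6875, f(x_3) = 7.222656, coefficient = 4
x_4 = 3.0000, f(x_4) = 9.000000, coefficient = 1

I ≈ (0.312500/3) × 69.250000 = 7.213542
Exact value: 7.213542
Error: 0.000000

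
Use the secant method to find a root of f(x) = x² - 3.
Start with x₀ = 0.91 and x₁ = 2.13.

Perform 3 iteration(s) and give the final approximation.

f(x) = x² - 3
x₀ = 0.91, x₁ = 2.13

Secant formula: x_{n+1} = x_n - f(x_n)(x_n - x_{n-1})/(f(x_n) - f(x_{n-1}))

Iteration 1:
  f(0.910000) = -2.171900
  f(2.130000) = 1.536900
  x_2 = 2.130000 - 1.536900×(2.130000 - 0.910000)/(1.536900 - (-2.171900))
       = 1.624441
Iteration 2:
  f(2.130000) = 1.536900
  f(1.624441) = -0.361192
  x_3 = 1.624441 - (-0.361192)×(1.624441 - 2.130000)/(-0.361192 - 1.536900)
       = 1.720645
Iteration 3:
  f(1.624441) = -0.361192
  f(1.720645) = -0.039382
  x_4 = 1.720645 - (-0.039382)×(1.720645 - 1.624441)/(-0.039382 - (-0.361192))
       = 1.732418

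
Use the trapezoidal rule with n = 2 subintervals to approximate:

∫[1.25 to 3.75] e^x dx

f(x) = e^x
a = 1.25, b = 3.75, n = 2
h = (b - a)/n = 1.250000

Trapezoidal rule: (h/2)[f(x₀) + 2f(x₁) + 2f(x₂) + ... + f(xₙ)]

x_0 = 1.2500, f(x_0) = 3.490343, coefficient = 1
x_1 = 2.5000, f(x_1) = 12.182494, coefficient = 2
x_2 = 3.7500, f(x_2) = 42.521082, coefficient = 1

I ≈ (1.250000/2) × 70.376413 = 43.985258
Exact value: 39.030739
Error: 4.954519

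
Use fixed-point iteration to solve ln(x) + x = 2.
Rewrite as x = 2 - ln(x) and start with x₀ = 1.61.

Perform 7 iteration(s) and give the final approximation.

Equation: ln(x) + x = 2
Fixed-point form: x = 2 - ln(x)
x₀ = 1.61

x_1 = g(1.610000) = 1.523766
x_2 = g(1.523766) = 1.578815
x_3 = g(1.578815) = 1.543325
x_4 = g(1.543325) = 1.566061
x_5 = g(1.566061) = 1.551437
x_6 = g(1.551437) = 1.560819
x_7 = g(1.560819) = 1.554790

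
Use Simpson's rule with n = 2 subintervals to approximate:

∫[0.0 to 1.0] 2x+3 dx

f(x) = 2x+3
a = 0.0, b = 1.0, n = 2
h = (b - a)/n = 0.500000

Simpson's rule: (h/3)[f(x₀) + 4f(x₁) + 2f(x₂) + ... + f(xₙ)]

x_0 = 0.0000, f(x_0) = 3.000000, coefficient = 1
x_1 = 0.5000, f(x_1) = 4.000000, coefficient = 4
x_2 = 1.0000, f(x_2) = 5.000000, coefficient = 1

I ≈ (0.500000/3) × 24.000000 = 4.000000
Exact value: 4.000000
Error: 0.000000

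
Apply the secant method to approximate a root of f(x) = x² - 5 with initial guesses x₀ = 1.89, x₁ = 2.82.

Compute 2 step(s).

f(x) = x² - 5
x₀ = 1.89, x₁ = 2.82

Secant formula: x_{n+1} = x_n - f(x_n)(x_n - x_{n-1})/(f(x_n) - f(x_{n-1}))

Iteration 1:
  f(1.890000) = -1.427900
  f(2.820000) = 2.952400
  x_2 = 2.820000 - 2.952400×(2.820000 - 1.890000)/(2.952400 - (-1.427900))
       = 2.193163
Iteration 2:
  f(2.820000) = 2.952400
  f(2.193163) = -0.190034
  x_3 = 2.193163 - (-0.190034)×(2.193163 - 2.820000)/(-0.190034 - 2.952400)
       = 2.231070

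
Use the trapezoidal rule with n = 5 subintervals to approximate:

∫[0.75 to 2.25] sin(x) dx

f(x) = sin(x)
a = 0.75, b = 2.25, n = 5
h = (b - a)/n = 0.300000

Trapezoidal rule: (h/2)[f(x₀) + 2f(x₁) + 2f(x₂) + ... + f(xₙ)]

x_0 = 0.7500, f(x_0) = 0.681639, coefficient = 1
x_1 = 1.0500, f(x_1) = 0.867423, coefficient = 2
x_2 = 1.3500, f(x_2) = 0.975723, coefficient = 2
x_3 = 1.6500, f(x_3) = 0.996865, coefficient = 2
x_4 = 1.9500, f(x_4) = 0.928960, coefficient = 2
x_5 = 2.2500, f(x_5) = 0.778073, coefficient = 1

I ≈ (0.300000/2) × 8.997655 = 1.349648
Exact value: 1.359862
Error: 0.010214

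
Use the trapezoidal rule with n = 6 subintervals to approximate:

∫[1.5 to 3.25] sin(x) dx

f(x) = sin(x)
a = 1.5, b = 3.25, n = 6
h = (b - a)/n = 0.291667

Trapezoidal rule: (h/2)[f(x₀) + 2f(x₁) + 2f(x₂) + ... + f(xₙ)]

x_0 = 1.5000, f(x_0) = 0.997495, coefficient = 1
x_1 = 1.7917, f(x_1) = 0.975707, coefficient = 2
x_2 = 2.0833, f(x_2) = 0.871503, coefficient = 2
x_3 = 2.3750, f(x_3) = 0.693685, coefficient = 2
x_4 = 2.6667, f(x_4) = 0.457273, coefficient = 2
x_5 = 2.9583, f(x_5) = 0.182235, coefficient = 2
x_6 = 3.2500, f(x_6) = -0.108195, coefficient = 1

I ≈ (0.291667/2) × 7.250106 = 1.057307
Exact value: 1.064867
Error: 0.007560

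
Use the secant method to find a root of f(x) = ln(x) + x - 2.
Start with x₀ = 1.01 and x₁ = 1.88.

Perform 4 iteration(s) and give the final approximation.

f(x) = ln(x) + x - 2
x₀ = 1.01, x₁ = 1.88

Secant formula: x_{n+1} = x_n - f(x_n)(x_n - x_{n-1})/(f(x_n) - f(x_{n-1}))

Iteration 1:
  f(1.010000) = -0.980050
  f(1.880000) = 0.511272
  x_2 = 1.880000 - 0.511272×(1.880000 - 1.010000)/(0.511272 - (-0.980050))
       = 1.581737
Iteration 2:
  f(1.880000) = 0.511272
  f(1.581737) = 0.040260
  x_3 = 1.581737 - 0.040260×(1.581737 - 1.880000)/(0.040260 - 0.511272)
       = 1.556242
Iteration 3:
  f(1.581737) = 0.040260
  f(1.556242) = -0.001483
  x_4 = 1.556242 - (-0.001483)×(1.556242 - 1.581737)/(-0.001483 - 0.040260)
       = 1.557148
Iteration 4:
  f(1.556242) = -0.001483
  f(1.557148) = 0.000005
  x_5 = 1.557148 - 0.000005×(1.557148 - 1.556242)/(0.000005 - (-0.001483))
       = 1.557146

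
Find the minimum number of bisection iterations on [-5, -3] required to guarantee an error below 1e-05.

We need (b-a)/2^n ≤ 1e-05
(-3 - (-5))/2^n ≤ 1e-05
2/2^n ≤ 1e-05
2^n ≥ 200000
n ≥ log₂(200000) = 17.61
n ≥ 18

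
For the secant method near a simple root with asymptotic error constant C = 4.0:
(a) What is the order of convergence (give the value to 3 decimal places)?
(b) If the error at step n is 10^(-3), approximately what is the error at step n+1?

(a) Secant method has superlinear convergence with order φ = (1+√5)/2 ≈ 1.618.
    This means |e_{n+1}| ≈ C|e_n|^1.618.

(b) With |e_n| = 10^(-3) and C = 4.0:
    |e_{n+1}| ≈ 4.0 × (10^(-3))^1.618 = 4.0 × 10^(-4.85)

(a) ≈ 1.618 (golden ratio); (b) |e_{n+1}| ≈ 5.597e-05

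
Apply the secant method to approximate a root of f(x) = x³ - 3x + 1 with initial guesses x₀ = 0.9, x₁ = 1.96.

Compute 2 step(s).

f(x) = x³ - 3x + 1
x₀ = 0.9, x₁ = 1.96

Secant formula: x_{n+1} = x_n - f(x_n)(x_n - x_{n-1})/(f(x_n) - f(x_{n-1}))

Iteration 1:
  f(0.900000) = -0.971000
  f(1.960000) = 2.649536
  x_2 = 1.960000 - 2.649536×(1.960000 - 0.900000)/(2.649536 - (-0.971000))
       = 1.184284
Iteration 2:
  f(1.960000) = 2.649536
  f(1.184284) = -0.891860
  x_3 = 1.184284 - (-0.891860)×(1.184284 - 1.960000)/(-0.891860 - 2.649536)
       = 1.379639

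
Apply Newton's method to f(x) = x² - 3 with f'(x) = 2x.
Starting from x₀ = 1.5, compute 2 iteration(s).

f(x) = x² - 3
f'(x) = 2x
x₀ = 1.5

Newton-Raphson formula: x_{n+1} = x_n - f(x_n)/f'(x_n)

Iteration 1:
  f(1.500000) = -0.750000
  f'(1.500000) = 3.000000
  x_1 = 1.500000 - (-0.750000)/3.000000 = 1.750000
Iteration 2:
  f(1.750000) = 0.062500
  f'(1.750000) = 3.500000
  x_2 = 1.750000 - 0.062500/3.500000 = 1.732143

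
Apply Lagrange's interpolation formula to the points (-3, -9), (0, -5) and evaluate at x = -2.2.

Lagrange interpolation formula:
P(x) = Σ yᵢ × Lᵢ(x)
where Lᵢ(x) = Π_{j≠i} (x - xⱼ)/(xᵢ - xⱼ)

L_0(-2.2) = (-2.2 - 0)/(-3 - 0) = 0.733333
L_1(-2.2) = (-2.2 - (-3))/(0 - (-3)) = 0.266667

P(-2.2) = (-9)×L_0(-2.2) + (-5)×L_1(-2.2)
P(-2.2) = -7.933333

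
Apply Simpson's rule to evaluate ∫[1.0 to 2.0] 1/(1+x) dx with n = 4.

f(x) = 1/(1+x)
a = 1.0, b = 2.0, n = 4
h = (b - a)/n = 0.250000

Simpson's rule: (h/3)[f(x₀) + 4f(x₁) + 2f(x₂) + ... + f(xₙ)]

x_0 = 1.0000, f(x_0) = 0.500000, coefficient = 1
x_1 = 1.2500, f(x_1) = 0.444444, coefficient = 4
x_2 = 1.5000, f(x_2) = 0.400000, coefficient = 2
x_3 = 1.7500, f(x_3) = 0.363636, coefficient = 4
x_4 = 2.0000, f(x_4) = 0.333333, coefficient = 1

I ≈ (0.250000/3) × 4.865657 = 0.405471
Exact value: 0.405465
Error: 0.000006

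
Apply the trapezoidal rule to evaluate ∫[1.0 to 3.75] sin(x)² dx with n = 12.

f(x) = sin(x)²
a = 1.0, b = 3.75, n = 12
h = (b - a)/n = 0.229167

Trapezoidal rule: (h/2)[f(x₀) + 2f(x₁) + 2f(x₂) + ... + f(xₙ)]

x_0 = 1.0000, f(x_0) = 0.708073, coefficient = 1
x_1 = 1.2292, f(x_1) = 0.887760, coefficient = 2
x_2 = 1.4583, f(x_2) = 0.987405, coefficient = 2
x_3 = 1.6875, f(x_3) = 0.986442, coefficient = 2
x_4 = 1.9167, f(x_4) = 0.885068, coefficient = 2
x_5 = 2.1458, f(x_5) = 0.704210, coefficient = 2
x_6 = 2.3750, f(x_6) = 0.481199, coefficient = 2
x_7 = 2.6042, f(x_7) = 0.262069, coefficient = 2
x_8 = 2.8333, f(x_8) = 0.092052, coefficient = 2
x_9 = 3.0625, f(x_9) = 0.006243, coefficient = 2
x_10 = 3.2917, f(x_10) = 0.022354, coefficient = 2
x_11 = 3.5208, f(x_11) = 0.137059, coefficient = 2
x_12 = 3.7500, f(x_12) = 0.326682, coefficient = 1

I ≈ (0.229167/2) × 11.938476 = 1.367950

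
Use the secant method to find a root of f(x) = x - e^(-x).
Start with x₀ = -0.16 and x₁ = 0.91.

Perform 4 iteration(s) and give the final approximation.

f(x) = x - e^(-x)
x₀ = -0.16, x₁ = 0.91

Secant formula: x_{n+1} = x_n - f(x_n)(x_n - x_{n-1})/(f(x_n) - f(x_{n-1}))

Iteration 1:
  f(-0.160000) = -1.333511
  f(0.910000) = 0.507476
  x_2 = 0.910000 - 0.507476×(0.910000 - (-0.160000))/(0.507476 - (-1.333511))
       = 0.615050
Iteration 2:
  f(0.910000) = 0.507476
  f(0.615050) = 0.074436
  x_3 = 0.615050 - 0.074436×(0.615050 - 0.910000)/(0.074436 - 0.507476)
       = 0.564350
Iteration 3:
  f(0.615050) = 0.074436
  f(0.564350) = -0.004379
  x_4 = 0.564350 - (-0.004379)×(0.564350 - 0.615050)/(-0.004379 - 0.074436)
       = 0.567167
Iteration 4:
  f(0.564350) = -0.004379
  f(0.567167) = 0.000038
  x_5 = 0.567167 - 0.000038×(0.567167 - 0.564350)/(0.000038 - (-0.004379))
       = 0.567143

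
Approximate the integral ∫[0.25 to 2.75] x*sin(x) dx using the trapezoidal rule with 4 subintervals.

f(x) = x*sin(x)
a = 0.25, b = 2.75, n = 4
h = (b - a)/n = 0.625000

Trapezoidal rule: (h/2)[f(x₀) + 2f(x₁) + 2f(x₂) + ... + f(xₙ)]

x_0 = 0.2500, f(x_0) = 0.061851, coefficient = 1
x_1 = 0.8750, f(x_1) = 0.671601, coefficient = 2
x_2 = 1.5000, f(x_2) = 1.496242, coefficient = 2
x_3 = 2.1250, f(x_3) = 1.806930, coefficient = 2
x_4 = 2.7500, f(x_4) = 1.049568, coefficient = 1

I ≈ (0.625000/2) × 9.060964 = 2.831551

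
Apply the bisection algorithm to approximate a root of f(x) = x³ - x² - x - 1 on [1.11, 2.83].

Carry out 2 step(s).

f(x) = x³ - x² - x - 1
Initial interval: [1.11, 2.83]

Iteration 1:
  c_1 = (1.110000 + 2.830000)/2 = 1.970000
  f(c_1) = f(1.970000) = 0.794473
  f(a) × f(c) < 0, new interval: [1.110000, 1.970000]
Iteration 2:
  c_2 = (1.110000 + 1.970000)/2 = 1.540000
  f(c_2) = f(1.540000) = -1.259336
  f(a) × f(c) ≥ 0, new interval: [1.540000, 1.970000]

After 2 iteration(s), the approximation is c_2 = 1.540000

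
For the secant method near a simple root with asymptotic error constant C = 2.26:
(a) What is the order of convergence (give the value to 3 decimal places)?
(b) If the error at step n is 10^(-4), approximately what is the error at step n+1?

(a) Secant method has superlinear convergence with order φ = (1+√5)/2 ≈ 1.618.
    This means |e_{n+1}| ≈ C|e_n|^1.618.

(b) With |e_n| = 10^(-4) and C = 2.26:
    |e_{n+1}| ≈ 2.26 × (10^(-4))^1.618 = 2.26 × 10^(-6.47)

(a) ≈ 1.618 (golden ratio); (b) |e_{n+1}| ≈ 7.620e-07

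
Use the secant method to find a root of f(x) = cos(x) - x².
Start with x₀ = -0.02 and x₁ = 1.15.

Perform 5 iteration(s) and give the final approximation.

f(x) = cos(x) - x²
x₀ = -0.02, x₁ = 1.15

Secant formula: x_{n+1} = x_n - f(x_n)(x_n - x_{n-1})/(f(x_n) - f(x_{n-1}))

Iteration 1:
  f(-0.020000) = 0.999400
  f(1.150000) = -0.914013
  x_2 = 1.150000 - (-0.914013)×(1.150000 - (-0.020000))/(-0.914013 - 0.999400)
       = 0.591106
Iteration 2:
  f(1.150000) = -0.914013
  f(0.591106) = 0.480918
  x_3 = 0.591106 - 0.480918×(0.591106 - 1.150000)/(0.480918 - (-0.914013))
       = 0.783791
Iteration 3:
  f(0.591106) = 0.480918
  f(0.783791) = 0.093914
  x_4 = 0.783791 - 0.093914×(0.783791 - 0.591106)/(0.093914 - 0.480918)
       = 0.830550
Iteration 4:
  f(0.783791) = 0.093914
  f(0.830550) = -0.015343
  x_5 = 0.830550 - (-0.015343)×(0.830550 - 0.783791)/(-0.015343 - 0.093914)
       = 0.823983
Iteration 5:
  f(0.830550) = -0.015343
  f(0.823983) = 0.000355
  x_6 = 0.823983 - 0.000355×(0.823983 - 0.830550)/(0.000355 - (-0.015343))
       = 0.824132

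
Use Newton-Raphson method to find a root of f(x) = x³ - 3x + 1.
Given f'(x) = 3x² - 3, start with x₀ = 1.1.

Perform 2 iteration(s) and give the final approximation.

f(x) = x³ - 3x + 1
f'(x) = 3x² - 3
x₀ = 1.1

Newton-Raphson formula: x_{n+1} = x_n - f(x_n)/f'(x_n)

Iteration 1:
  f(1.100000) = -0.969000
  f'(1.100000) = 0.630000
  x_1 = 1.100000 - (-0.969000)/0.630000 = 2.638095
Iteration 2:
  f(2.638095) = 11.445661
  f'(2.638095) = 17.878639
  x_2 = 2.638095 - 11.445661/17.878639 = 1.997909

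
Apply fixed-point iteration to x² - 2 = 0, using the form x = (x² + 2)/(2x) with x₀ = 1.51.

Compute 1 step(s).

Equation: x² - 2 = 0
Fixed-point form: x = (x² + 2)/(2x)
x₀ = 1.51

x_1 = g(1.510000) = 1.417252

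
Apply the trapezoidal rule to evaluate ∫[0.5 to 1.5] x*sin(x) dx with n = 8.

f(x) = x*sin(x)
a = 0.5, b = 1.5, n = 8
h = (b - a)/n = 0.125000

Trapezoidal rule: (h/2)[f(x₀) + 2f(x₁) + 2f(x₂) + ... + f(xₙ)]

x_0 = 0.5000, f(x_0) = 0.239713, coefficient = 1
x_1 = 0.6250, f(x_1) = 0.365686, coefficient = 2
x_2 = 0.7500, f(x_2) = 0.511229, coefficient = 2
x_3 = 0.8750, f(x_3) = 0.671601, coefficient = 2
x_4 = 1.0000, f(x_4) = 0.841471, coefficient = 2
x_5 = 1.1250, f(x_5) = 1.015051, coefficient = 2
x_6 = 1.2500, f(x_6) = 1.186231, coefficient = 2
x_7 = 1.3750, f(x_7) = 1.348728, coefficient = 2
x_8 = 1.5000, f(x_8) = 1.496242, coefficient = 1

I ≈ (0.125000/2) × 13.615948 = 0.850997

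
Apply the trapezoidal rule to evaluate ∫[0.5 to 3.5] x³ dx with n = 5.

f(x) = x³
a = 0.5, b = 3.5, n = 5
h = (b - a)/n = 0.600000

Trapezoidal rule: (h/2)[f(x₀) + 2f(x₁) + 2f(x₂) + ... + f(xₙ)]

x_0 = 0.5000, f(x_0) = 0.125000, coefficient = 1
x_1 = 1.1000, f(x_1) = 1.331000, coefficient = 2
x_2 = 1.7000, f(x_2) = 4.913000, coefficient = 2
x_3 = 2.3000, f(x_3) = 12.167000, coefficient = 2
x_4 = 2.9000, f(x_4) = 24.389000, coefficient = 2
x_5 = 3.5000, f(x_5) = 42.875000, coefficient = 1

I ≈ (0.600000/2) × 128.600000 = 38.580000
Exact value: 37.500000
Error: 1.080000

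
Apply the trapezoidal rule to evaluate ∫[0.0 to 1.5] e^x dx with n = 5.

f(x) = e^x
a = 0.0, b = 1.5, n = 5
h = (b - a)/n = 0.300000

Trapezoidal rule: (h/2)[f(x₀) + 2f(x₁) + 2f(x₂) + ... + f(xₙ)]

x_0 = 0.0000, f(x_0) = 1.000000, coefficient = 1
x_1 = 0.3000, f(x_1) = 1.349859, coefficient = 2
x_2 = 0.6000, f(x_2) = 1.822119, coefficient = 2
x_3 = 0.9000, f(x_3) = 2.459603, coefficient = 2
x_4 = 1.2000, f(x_4) = 3.320117, coefficient = 2
x_5 = 1.5000, f(x_5) = 4.481689, coefficient = 1

I ≈ (0.300000/2) × 23.385084 = 3.507763
Exact value: 3.481689
Error: 0.026074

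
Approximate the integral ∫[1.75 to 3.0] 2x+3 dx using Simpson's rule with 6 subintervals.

f(x) = 2x+3
a = 1.75, b = 3.0, n = 6
h = (b - a)/n = 0.208333

Simpson's rule: (h/3)[f(x₀) + 4f(x₁) + 2f(x₂) + ... + f(xₙ)]

x_0 = 1.7500, f(x_0) = 6.500000, coefficient = 1
x_1 = 1.9583, f(x_1) = 6.916667, coefficient = 4
x_2 = 2.1667, f(x_2) = 7.333333, coefficient = 2
x_3 = 2.3750, f(x_3) = 7.750000, coefficient = 4
x_4 = 2.5833, f(x_4) = 8.166667, coefficient = 2
x_5 = 2.7917, f(x_5) = 8.583333, coefficient = 4
x_6 = 3.0000, f(x_6) = 9.000000, coefficient = 1

I ≈ (0.208333/3) × 139.500000 = 9.687500
Exact value: 9.687500
Error: 0.000000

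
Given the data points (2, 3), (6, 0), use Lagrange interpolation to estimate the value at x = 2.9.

Lagrange interpolation formula:
P(x) = Σ yᵢ × Lᵢ(x)
where Lᵢ(x) = Π_{j≠i} (x - xⱼ)/(xᵢ - xⱼ)

L_0(2.9) = (2.9 - 6)/(2 - 6) = 0.775000
L_1(2.9) = (2.9 - 2)/(6 - 2) = 0.225000

P(2.9) = 3×L_0(2.9) + 0×L_1(2.9)
P(2.9) = 2.325000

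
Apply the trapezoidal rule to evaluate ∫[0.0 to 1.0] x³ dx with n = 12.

f(x) = x³
a = 0.0, b = 1.0, n = 12
h = (b - a)/n = 0.083333

Trapezoidal rule: (h/2)[f(x₀) + 2f(x₁) + 2f(x₂) + ... + f(xₙ)]

x_0 = 0.0000, f(x_0) = 0.000000, coefficient = 1
x_1 = 0.0833, f(x_1) = 0.000579, coefficient = 2
x_2 = 0.1667, f(x_2) = 0.004630, coefficient = 2
x_3 = 0.2500, f(x_3) = 0.015625, coefficient = 2
x_4 = 0.3333, f(x_4) = 0.037037, coefficient = 2
x_5 = 0.4167, f(x_5) = 0.072338, coefficient = 2
x_6 = 0.5000, f(x_6) = 0.125000, coefficient = 2
x_7 = 0.5833, f(x_7) = 0.198495, coefficient = 2
x_8 = 0.6667, f(x_8) = 0.296296, coefficient = 2
x_9 = 0.7500, f(x_9) = 0.421875, coefficient = 2
x_10 = 0.8333, f(x_10) = 0.578704, coefficient = 2
x_11 = 0.9167, f(x_11) = 0.770255, coefficient = 2
x_12 = 1.0000, f(x_12) = 1.000000, coefficient = 1

I ≈ (0.083333/2) × 6.041667 = 0.251736
Exact value: 0.250000
Error: 0.001736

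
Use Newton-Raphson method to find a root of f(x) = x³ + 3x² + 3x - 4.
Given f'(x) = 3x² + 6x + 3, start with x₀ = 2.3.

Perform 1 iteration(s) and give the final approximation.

f(x) = x³ + 3x² + 3x - 4
f'(x) = 3x² + 6x + 3
x₀ = 2.3

Newton-Raphson formula: x_{n+1} = x_n - f(x_n)/f'(x_n)

Iteration 1:
  f(2.300000) = 30.937000
  f'(2.300000) = 32.670000
  x_1 = 2.300000 - 30.937000/32.670000 = 1.353046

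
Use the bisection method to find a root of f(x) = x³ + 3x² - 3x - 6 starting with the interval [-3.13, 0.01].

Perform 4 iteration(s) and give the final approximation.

f(x) = x³ + 3x² - 3x - 6
Initial interval: [-3.13, 0.01]

Iteration 1:
  c_1 = (-3.130000 + 0.010000)/2 = -1.560000
  f(c_1) = f(-1.560000) = 2.184384
  f(a) × f(c) ≥ 0, new interval: [-1.560000, 0.010000]
Iteration 2:
  c_2 = (-1.560000 + 0.010000)/2 = -0.775000
  f(c_2) = f(-0.775000) = -2.338609
  f(a) × f(c) < 0, new interval: [-1.560000, -0.775000]
Iteration 3:
  c_3 = (-1.560000 + (-0.775000))/2 = -1.167500
  f(c_3) = f(-1.167500) = 0.000301
  f(a) × f(c) ≥ 0, new interval: [-1.167500, -0.775000]
Iteration 4:
  c_4 = (-1.167500 + (-0.775000))/2 = -0.971250
  f(c_4) = f(-0.971250) = -1.172476
  f(a) × f(c) < 0, new interval: [-1.167500, -0.971250]

After 4 iteration(s), the approximation is c_4 = -0.971250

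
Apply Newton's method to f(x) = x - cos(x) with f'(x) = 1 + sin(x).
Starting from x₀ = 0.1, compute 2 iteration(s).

f(x) = x - cos(x)
f'(x) = 1 + sin(x)
x₀ = 0.1

Newton-Raphson formula: x_{n+1} = x_n - f(x_n)/f'(x_n)

Iteration 1:
  f(0.100000) = -0.895004
  f'(0.100000) = 1.099833
  x_1 = 0.100000 - (-0.895004)/1.099833 = 0.913763
Iteration 2:
  f(0.913763) = 0.302993
  f'(0.913763) = 1.791808
  x_2 = 0.913763 - 0.302993/1.791808 = 0.744664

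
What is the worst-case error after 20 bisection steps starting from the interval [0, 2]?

Bisection error bound: |error| ≤ (b-a)/2^n
|error| ≤ (2 - 0)/2^20 = 2/2^20
|error| ≤ 0.0000019073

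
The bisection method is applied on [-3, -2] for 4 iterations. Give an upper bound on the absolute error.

Bisection error bound: |error| ≤ (b-a)/2^n
|error| ≤ (-2 - (-3))/2^4 = 1/2^4
|error| ≤ 0.0625000000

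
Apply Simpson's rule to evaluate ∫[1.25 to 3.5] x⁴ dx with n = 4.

f(x) = x⁴
a = 1.25, b = 3.5, n = 4
h = (b - a)/n = 0.562500

Simpson's rule: (h/3)[f(x₀) + 4f(x₁) + 2f(x₂) + ... + f(xₙ)]

x_0 = 1.2500, f(x_0) = 2.441406, coefficient = 1
x_1 = 1.8125, f(x_1) = 10.792252, coefficient = 4
x_2 = 2.3750, f(x_2) = 31.816650, coefficient = 2
x_3 = 2.9375, f(x_3) = 74.458023, coefficient = 4
x_4 = 3.5000, f(x_4) = 150.062500, coefficient = 1

I ≈ (0.562500/3) × 557.138306 = 104.463432
Exact value: 104.433398
Error: 0.030034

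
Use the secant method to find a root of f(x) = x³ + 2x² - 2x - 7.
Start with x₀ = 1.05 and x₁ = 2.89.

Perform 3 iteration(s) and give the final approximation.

f(x) = x³ + 2x² - 2x - 7
x₀ = 1.05, x₁ = 2.89

Secant formula: x_{n+1} = x_n - f(x_n)(x_n - x_{n-1})/(f(x_n) - f(x_{n-1}))

Iteration 1:
  f(1.050000) = -5.737375
  f(2.890000) = 28.061769
  x_2 = 2.890000 - 28.061769×(2.890000 - 1.050000)/(28.061769 - (-5.737375))
       = 1.362338
Iteration 2:
  f(2.890000) = 28.061769
  f(1.362338) = -3.484291
  x_3 = 1.362338 - (-3.484291)×(1.362338 - 2.890000)/(-3.484291 - 28.061769)
       = 1.531070
Iteration 3:
  f(1.362338) = -3.484291
  f(1.531070) = -1.784693
  x_4 = 1.531070 - (-1.784693)×(1.531070 - 1.362338)/(-1.784693 - (-3.484291))
       = 1.708250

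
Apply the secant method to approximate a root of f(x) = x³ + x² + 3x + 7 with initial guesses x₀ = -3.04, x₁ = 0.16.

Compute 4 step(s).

f(x) = x³ + x² + 3x + 7
x₀ = -3.04, x₁ = 0.16

Secant formula: x_{n+1} = x_n - f(x_n)(x_n - x_{n-1})/(f(x_n) - f(x_{n-1}))

Iteration 1:
  f(-3.040000) = -20.972864
  f(0.160000) = 7.509696
  x_2 = 0.160000 - 7.509696×(0.160000 - (-3.040000))/(7.509696 - (-20.972864))
       = -0.683710
Iteration 2:
  f(0.160000) = 7.509696
  f(-0.683710) = 5.096722
  x_3 = -0.683710 - 5.096722×(-0.683710 - 0.160000)/(5.096722 - 7.509696)
       = -2.465808
Iteration 3:
  f(-0.683710) = 5.096722
  f(-2.465808) = -9.309850
  x_4 = -2.465808 - (-9.309850)×(-2.465808 - (-0.683710))/(-9.309850 - 5.096722)
       = -1.314177
Iteration 4:
  f(-2.465808) = -9.309850
  f(-1.314177) = 2.514868
  x_5 = -1.314177 - 2.514868×(-1.314177 - (-2.465808))/(2.514868 - (-9.309850))
       = -1.559104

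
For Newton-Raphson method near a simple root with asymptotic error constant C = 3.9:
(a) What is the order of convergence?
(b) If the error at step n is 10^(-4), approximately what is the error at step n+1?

(a) Newton-Raphson has quadratic (order 2) convergence near simple roots.
    This means |e_{n+1}| ≈ C|e_n|².

(b) With |e_n| = 10^(-4) and C = 3.9:
    |e_{n+1}| ≈ 3.9 × (10^(-4))² = 3.9 × 10^(-8)

(a) 2 (quadratic); (b) |e_{n+1}| ≈ 3.900e-08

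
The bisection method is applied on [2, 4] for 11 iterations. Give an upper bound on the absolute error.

Bisection error bound: |error| ≤ (b-a)/2^n
|error| ≤ (4 - 2)/2^11 = 2/2^11
|error| ≤ 0.0009765625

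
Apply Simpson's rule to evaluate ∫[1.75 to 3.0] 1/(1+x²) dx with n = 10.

f(x) = 1/(1+x²)
a = 1.75, b = 3.0, n = 10
h = (b - a)/n = 0.125000

Simpson's rule: (h/3)[f(x₀) + 4f(x₁) + 2f(x₂) + ... + f(xₙ)]

x_0 = 1.7500, f(x_0) = 0.246154, coefficient = 1
x_1 = 1.8750, f(x_1) = 0.221453, coefficient = 4
x_2 = 2.0000, f(x_2) = 0.200000, coefficient = 2
x_3 = 2.1250, f(x_3) = 0.181303, coefficient = 4
x_4 = 2.2500, f(x_4) = 0.164948, coefficient = 2
x_5 = 2.3750, f(x_5) = 0.150588, coefficient = 4
x_6 = 2.5000, f(x_6) = 0.137931, coefficient = 2
x_7 = 2.6250, f(x_7) = 0.126733, coefficient = 4
x_8 = 2.7500, f(x_8) = 0.116788, coefficient = 2
x_9 = 2.8750, f(x_9) = 0.107926, coefficient = 4
x_10 = 3.0000, f(x_10) = 0.100000, coefficient = 1

I ≈ (0.125000/3) × 4.737502 = 0.197396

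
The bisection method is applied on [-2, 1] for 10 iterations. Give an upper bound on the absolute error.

Bisection error bound: |error| ≤ (b-a)/2^n
|error| ≤ (1 - (-2))/2^10 = 3/2^10
|error| ≤ 0.0029296875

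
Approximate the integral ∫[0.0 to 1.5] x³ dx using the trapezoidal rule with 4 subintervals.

f(x) = x³
a = 0.0, b = 1.5, n = 4
h = (b - a)/n = 0.375000

Trapezoidal rule: (h/2)[f(x₀) + 2f(x₁) + 2f(x₂) + ... + f(xₙ)]

x_0 = 0.0000, f(x_0) = 0.000000, coefficient = 1
x_1 = 0.3750, f(x_1) = 0.052734, coefficient = 2
x_2 = 0.7500, f(x_2) = 0.421875, coefficient = 2
x_3 = 1.1250, f(x_3) = 1.423828, coefficient = 2
x_4 = 1.5000, f(x_4) = 3.375000, coefficient = 1

I ≈ (0.375000/2) × 7.171875 = 1.344727
Exact value: 1.265625
Error: 0.079102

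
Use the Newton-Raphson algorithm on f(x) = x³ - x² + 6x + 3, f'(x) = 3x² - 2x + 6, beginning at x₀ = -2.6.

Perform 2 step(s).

f(x) = x³ - x² + 6x + 3
f'(x) = 3x² - 2x + 6
x₀ = -2.6

Newton-Raphson formula: x_{n+1} = x_n - f(x_n)/f'(x_n)

Iteration 1:
  f(-2.600000) = -36.936000
  f'(-2.600000) = 31.480000
  x_1 = -2.600000 - (-36.936000)/31.480000 = -1.426684
Iteration 2:
  f(-1.426684) = -10.499437
  f'(-1.426684) = 14.959646
  x_2 = -1.426684 - (-10.499437)/14.959646 = -0.724833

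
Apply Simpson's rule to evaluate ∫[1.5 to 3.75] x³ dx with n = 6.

f(x) = x³
a = 1.5, b = 3.75, n = 6
h = (b - a)/n = 0.375000

Simpson's rule: (h/3)[f(x₀) + 4f(x₁) + 2f(x₂) + ... + f(xₙ)]

x_0 = 1.5000, f(x_0) = 3.375000, coefficient = 1
x_1 = 1.8750, f(x_1) = 6.591797, coefficient = 4
x_2 = 2.2500, f(x_2) = 11.390625, coefficient = 2
x_3 = 2.6250, f(x_3) = 18.087891, coefficient = 4
x_4 = 3.0000, f(x_4) = 27.000000, coefficient = 2
x_5 = 3.3750, f(x_5) = 38.443359, coefficient = 4
x_6 = 3.7500, f(x_6) = 52.734375, coefficient = 1

I ≈ (0.375000/3) × 385.382812 = 48.172852
Exact value: 48.172852
Error: 0.000000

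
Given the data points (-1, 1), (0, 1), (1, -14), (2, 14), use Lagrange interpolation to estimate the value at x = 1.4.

Lagrange interpolation formula:
P(x) = Σ yᵢ × Lᵢ(x)
where Lᵢ(x) = Π_{j≠i} (x - xⱼ)/(xᵢ - xⱼ)

L_0(1.4) = (1.4 - 0)/(-1 - 0) × (1.4 - 1)/(-1 - 1) × (1.4 - 2)/(-1 - 2) = 0.056000
L_1(1.4) = (1.4 - (-1))/(0 - (-1)) × (1.4 - 1)/(0 - 1) × (1.4 - 2)/(0 - 2) = -0.288000
L_2(1.4) = (1.4 - (-1))/(1 - (-1)) × (1.4 - 0)/(1 - 0) × (1.4 - 2)/(1 - 2) = 1.008000
L_3(1.4) = (1.4 - (-1))/(2 - (-1)) × (1.4 - 0)/(2 - 0) × (1.4 - 1)/(2 - 1) = 0.224000

P(1.4) = 1×L_0(1.4) + 1×L_1(1.4) + (-14)×L_2(1.4) + 14×L_3(1.4)
P(1.4) = -11.208000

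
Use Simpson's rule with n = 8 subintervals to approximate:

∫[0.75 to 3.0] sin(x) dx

f(x) = sin(x)
a = 0.75, b = 3.0, n = 8
h = (b - a)/n = 0.281250

Simpson's rule: (h/3)[f(x₀) + 4f(x₁) + 2f(x₂) + ... + f(xₙ)]

x_0 = 0.7500, f(x_0) = 0.681639, coefficient = 1
x_1 = 1.0312, f(x_1) = 0.857942, coefficient = 4
x_2 = 1.3125, f(x_2) = 0.966827, coefficient = 2
x_3 = 1.5938, f(x_3) = 0.999737, coefficient = 4
x_4 = 1.8750, f(x_4) = 0.954086, coefficient = 2
x_5 = 2.1562, f(x_5) = 0.833461, coefficient = 4
x_6 = 2.4375, f(x_6) = 0.647343, coefficient = 2
x_7 = 2.7188, f(x_7) = 0.410354, coefficient = 4
x_8 = 3.0000, f(x_8) = 0.141120, coefficient = 1

I ≈ (0.281250/3) × 18.365246 = 1.721742
Exact value: 1.721681
Error: 0.000060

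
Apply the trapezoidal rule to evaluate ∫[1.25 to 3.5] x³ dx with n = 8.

f(x) = x³
a = 1.25, b = 3.5, n = 8
h = (b - a)/n = 0.281250

Trapezoidal rule: (h/2)[f(x₀) + 2f(x₁) + 2f(x₂) + ... + f(xₙ)]

x_0 = 1.2500, f(x_0) = 1.953125, coefficient = 1
x_1 = 1.5312, f(x_1) = 3.590363, coefficient = 2
x_2 = 1.8125, f(x_2) = 5.954346, coefficient = 2
x_3 = 2.0938, f(x_3) = 9.178558, coefficient = 2
x_4 = 2.3750, f(x_4) = 13.396484, coefficient = 2
x_5 = 2.6562, f(x_5) = 18.741608, coefficient = 2
x_6 = 2.9375, f(x_6) = 25.347412, coefficient = 2
x_7 = 3.2188, f(x_7) = 33.347382, coefficient = 2
x_8 = 3.5000, f(x_8) = 42.875000, coefficient = 1

I ≈ (0.281250/2) × 263.940430 = 37.116623
Exact value: 36.905273
Error: 0.211349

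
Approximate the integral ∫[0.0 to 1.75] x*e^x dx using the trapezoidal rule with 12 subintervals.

f(x) = x*e^x
a = 0.0, b = 1.75, n = 12
h = (b - a)/n = 0.145833

Trapezoidal rule: (h/2)[f(x₀) + 2f(x₁) + 2f(x₂) + ... + f(xₙ)]

x_0 = 0.0000, f(x_0) = 0.000000, coefficient = 1
x_1 = 0.1458, f(x_1) = 0.168730, coefficient = 2
x_2 = 0.2917, f(x_2) = 0.390442, coefficient = 2
x_3 = 0.4375, f(x_3) = 0.677613, coefficient = 2
x_4 = 0.5833, f(x_4) = 1.045334, coefficient = 2
x_5 = 0.7292, f(x_5) = 1.511819, coefficient = 2
x_6 = 0.8750, f(x_6) = 2.099016, coefficient = 2
x_7 = 1.0208, f(x_7) = 2.833330, coefficient = 2
x_8 = 1.1667, f(x_8) = 3.746482, coefficient = 2
x_9 = 1.3125, f(x_9) = 4.876529, coefficient = 2
x_10 = 1.4583, f(x_10) = 6.269067, coefficient = 2
x_11 = 1.6042, f(x_11) = 7.978665, coefficient = 2
x_12 = 1.7500, f(x_12) = 10.070555, coefficient = 1

I ≈ (0.145833/2) × 73.264609 = 5.342211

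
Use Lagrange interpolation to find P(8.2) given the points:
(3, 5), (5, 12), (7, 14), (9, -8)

Lagrange interpolation formula:
P(x) = Σ yᵢ × Lᵢ(x)
where Lᵢ(x) = Π_{j≠i} (x - xⱼ)/(xᵢ - xⱼ)

L_0(8.2) = (8.2 - 5)/(3 - 5) × (8.2 - 7)/(3 - 7) × (8.2 - 9)/(3 - 9) = 0.064000
L_1(8.2) = (8.2 - 3)/(5 - 3) × (8.2 - 7)/(5 - 7) × (8.2 - 9)/(5 - 9) = -0.312000
L_2(8.2) = (8.2 - 3)/(7 - 3) × (8.2 - 5)/(7 - 5) × (8.2 - 9)/(7 - 9) = 0.832000
L_3(8.2) = (8.2 - 3)/(9 - 3) × (8.2 - 5)/(9 - 5) × (8.2 - 7)/(9 - 7) = 0.416000

P(8.2) = 5×L_0(8.2) + 12×L_1(8.2) + 14×L_2(8.2) + (-8)×L_3(8.2)
P(8.2) = 4.896000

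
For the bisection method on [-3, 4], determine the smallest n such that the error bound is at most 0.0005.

We need (b-a)/2^n ≤ 0.0005
(4 - (-3))/2^n ≤ 0.0005
7/2^n ≤ 0.0005
2^n ≥ 14000
n ≥ log₂(14000) = 13.77
n ≥ 14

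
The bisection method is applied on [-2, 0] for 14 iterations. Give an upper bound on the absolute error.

Bisection error bound: |error| ≤ (b-a)/2^n
|error| ≤ (0 - (-2))/2^14 = 2/2^14
|error| ≤ 0.0001220703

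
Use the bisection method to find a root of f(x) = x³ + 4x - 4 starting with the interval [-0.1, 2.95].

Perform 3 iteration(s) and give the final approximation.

f(x) = x³ + 4x - 4
Initial interval: [-0.1, 2.95]

Iteration 1:
  c_1 = (-0.100000 + 2.950000)/2 = 1.425000
  f(c_1) = f(1.425000) = 4.593641
  f(a) × f(c) < 0, new interval: [-0.100000, 1.425000]
Iteration 2:
  c_2 = (-0.100000 + 1.425000)/2 = 0.662500
  f(c_2) = f(0.662500) = -1.059225
  f(a) × f(c) ≥ 0, new interval: [0.662500, 1.425000]
Iteration 3:
  c_3 = (0.662500 + 1.425000)/2 = 1.043750
  f(c_3) = f(1.043750) = 1.312076
  f(a) × f(c) < 0, new interval: [0.662500, 1.043750]

After 3 iteration(s), the approximation is c_3 = 1.043750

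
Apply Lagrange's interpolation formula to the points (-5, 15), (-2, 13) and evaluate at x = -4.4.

Lagrange interpolation formula:
P(x) = Σ yᵢ × Lᵢ(x)
where Lᵢ(x) = Π_{j≠i} (x - xⱼ)/(xᵢ - xⱼ)

L_0(-4.4) = (-4.4 - (-2))/(-5 - (-2)) = 0.800000
L_1(-4.4) = (-4.4 - (-5))/(-2 - (-5)) = 0.200000

P(-4.4) = 15×L_0(-4.4) + 13×L_1(-4.4)
P(-4.4) = 14.600000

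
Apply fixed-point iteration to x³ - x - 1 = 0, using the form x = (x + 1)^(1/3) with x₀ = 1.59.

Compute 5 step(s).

Equation: x³ - x - 1 = 0
Fixed-point form: x = (x + 1)^(1/3)
x₀ = 1.59

x_1 = g(1.590000) = 1.373304
x_2 = g(1.373304) = 1.333883
x_3 = g(1.333883) = 1.326457
x_4 = g(1.326457) = 1.325048
x_5 = g(1.325048) = 1.324781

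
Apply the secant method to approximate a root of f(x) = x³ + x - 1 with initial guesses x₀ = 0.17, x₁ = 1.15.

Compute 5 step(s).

f(x) = x³ + x - 1
x₀ = 0.17, x₁ = 1.15

Secant formula: x_{n+1} = x_n - f(x_n)(x_n - x_{n-1})/(f(x_n) - f(x_{n-1}))

Iteration 1:
  f(0.170000) = -0.825087
  f(1.150000) = 1.670875
  x_2 = 1.150000 - 1.670875×(1.150000 - 0.170000)/(1.670875 - (-0.825087))
       = 0.493957
Iteration 2:
  f(1.150000) = 1.670875
  f(0.493957) = -0.385520
  x_3 = 0.493957 - (-0.385520)×(0.493957 - 1.150000)/(-0.385520 - 1.670875)
       = 0.616948
Iteration 3:
  f(0.493957) = -0.385520
  f(0.616948) = -0.148226
  x_4 = 0.616948 - (-0.148226)×(0.616948 - 0.493957)/(-0.148226 - (-0.385520))
       = 0.693774
Iteration 4:
  f(0.616948) = -0.148226
  f(0.693774) = 0.027704
  x_5 = 0.693774 - 0.027704×(0.693774 - 0.616948)/(0.027704 - (-0.148226))
       = 0.681676
Iteration 5:
  f(0.693774) = 0.027704
  f(0.681676) = -0.001560
  x_6 = 0.681676 - (-0.001560)×(0.681676 - 0.693774)/(-0.001560 - 0.027704)
       = 0.682321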